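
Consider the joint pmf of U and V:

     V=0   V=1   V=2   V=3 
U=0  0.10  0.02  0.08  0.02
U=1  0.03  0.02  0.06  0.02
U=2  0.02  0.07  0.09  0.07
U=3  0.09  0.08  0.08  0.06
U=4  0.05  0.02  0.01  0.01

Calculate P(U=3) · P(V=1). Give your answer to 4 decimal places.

P(U=3) = 0.09 + 0.08 + 0.08 + 0.06 = 0.31.
P(V=1) = 0.02 + 0.02 + 0.07 + 0.08 + 0.02 = 0.21.
Product: 0.31 × 0.21 = 0.0651.

0.0651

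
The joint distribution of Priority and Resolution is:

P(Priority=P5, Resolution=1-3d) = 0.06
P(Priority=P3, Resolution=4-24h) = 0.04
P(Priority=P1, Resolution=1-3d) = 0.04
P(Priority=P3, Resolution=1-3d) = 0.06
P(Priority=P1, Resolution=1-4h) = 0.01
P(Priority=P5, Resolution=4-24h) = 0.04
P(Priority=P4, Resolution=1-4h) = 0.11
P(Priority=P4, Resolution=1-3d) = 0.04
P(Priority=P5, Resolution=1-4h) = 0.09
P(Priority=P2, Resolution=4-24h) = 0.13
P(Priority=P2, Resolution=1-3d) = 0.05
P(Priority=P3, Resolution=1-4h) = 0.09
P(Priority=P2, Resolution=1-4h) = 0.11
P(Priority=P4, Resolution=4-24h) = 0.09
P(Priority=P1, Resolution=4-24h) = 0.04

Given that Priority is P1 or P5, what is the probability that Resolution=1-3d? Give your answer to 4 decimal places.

P(Priority=P1) = 0.01 + 0.04 + 0.04 = 0.09.
P(Priority=P5) = 0.09 + 0.04 + 0.06 = 0.19.
P(Priority ∈ {P1, P5}) = 0.09 + 0.19 = 0.28; P(Resolution=1-3d, Priority ∈ {P1, P5}) = 0.04 + 0.06 = 0.10.
P(Resolution=1-3d | Priority ∈ {P1, P5}) = 0.10/0.28 = 0.3571.

0.3571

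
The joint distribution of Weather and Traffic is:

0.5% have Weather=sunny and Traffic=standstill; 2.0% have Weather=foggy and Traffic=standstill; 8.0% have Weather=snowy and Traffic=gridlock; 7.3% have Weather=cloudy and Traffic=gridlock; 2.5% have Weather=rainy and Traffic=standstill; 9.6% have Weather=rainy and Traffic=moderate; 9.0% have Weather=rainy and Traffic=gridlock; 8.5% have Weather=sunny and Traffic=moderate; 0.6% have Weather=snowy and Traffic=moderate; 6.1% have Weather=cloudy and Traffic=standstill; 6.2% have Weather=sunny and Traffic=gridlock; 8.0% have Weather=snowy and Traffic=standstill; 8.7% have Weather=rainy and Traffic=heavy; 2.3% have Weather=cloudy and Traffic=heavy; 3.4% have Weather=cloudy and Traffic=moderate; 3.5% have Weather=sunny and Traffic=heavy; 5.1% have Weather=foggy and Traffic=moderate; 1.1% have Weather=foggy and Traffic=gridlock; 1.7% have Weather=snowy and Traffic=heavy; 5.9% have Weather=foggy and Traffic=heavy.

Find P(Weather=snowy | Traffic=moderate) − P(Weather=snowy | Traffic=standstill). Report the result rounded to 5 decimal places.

-0.39679

P(Traffic=moderate) = 0.085 + 0.034 + 0.096 + 0.006 + 0.051 = 0.272; P(Weather=snowy | Traffic=moderate) = 0.006/0.272 = 0.022059.
P(Traffic=standstill) = 0.005 + 0.061 + 0.025 + 0.080 + 0.020 = 0.191; P(Weather=snowy | Traffic=standstill) = 0.080/0.191 = 0.418848.
Difference = -0.39679.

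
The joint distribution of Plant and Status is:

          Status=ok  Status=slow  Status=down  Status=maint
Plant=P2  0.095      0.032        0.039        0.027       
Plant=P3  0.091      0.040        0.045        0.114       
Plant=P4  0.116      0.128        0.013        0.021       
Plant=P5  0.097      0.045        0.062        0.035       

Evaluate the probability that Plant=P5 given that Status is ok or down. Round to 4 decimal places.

P(Status=ok) = 0.095 + 0.091 + 0.116 + 0.097 = 0.399.
P(Status=down) = 0.039 + 0.045 + 0.013 + 0.062 = 0.159.
P(Status ∈ {ok, down}) = 0.399 + 0.159 = 0.558; P(Plant=P5, Status ∈ {ok, down}) = 0.097 + 0.062 = 0.159.
P(Plant=P5 | Status ∈ {ok, down}) = 0.159/0.558 = 0.2849.

0.2849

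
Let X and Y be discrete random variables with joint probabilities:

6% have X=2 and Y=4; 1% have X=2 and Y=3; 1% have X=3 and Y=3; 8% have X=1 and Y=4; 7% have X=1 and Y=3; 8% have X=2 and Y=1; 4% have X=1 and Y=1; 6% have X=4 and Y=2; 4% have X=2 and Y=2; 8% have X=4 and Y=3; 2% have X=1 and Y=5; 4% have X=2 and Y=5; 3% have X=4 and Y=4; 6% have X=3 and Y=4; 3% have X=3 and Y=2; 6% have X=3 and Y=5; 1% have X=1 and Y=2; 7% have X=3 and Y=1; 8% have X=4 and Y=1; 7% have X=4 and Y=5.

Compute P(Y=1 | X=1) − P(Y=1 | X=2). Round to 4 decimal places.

-0.1660

P(X=1) = 0.04 + 0.01 + 0.07 + 0.08 + 0.02 = 0.22; P(Y=1 | X=1) = 0.04/0.22 = 0.18182.
P(X=2) = 0.08 + 0.04 + 0.01 + 0.06 + 0.04 = 0.23; P(Y=1 | X=2) = 0.08/0.23 = 0.34783.
Difference = -0.1660.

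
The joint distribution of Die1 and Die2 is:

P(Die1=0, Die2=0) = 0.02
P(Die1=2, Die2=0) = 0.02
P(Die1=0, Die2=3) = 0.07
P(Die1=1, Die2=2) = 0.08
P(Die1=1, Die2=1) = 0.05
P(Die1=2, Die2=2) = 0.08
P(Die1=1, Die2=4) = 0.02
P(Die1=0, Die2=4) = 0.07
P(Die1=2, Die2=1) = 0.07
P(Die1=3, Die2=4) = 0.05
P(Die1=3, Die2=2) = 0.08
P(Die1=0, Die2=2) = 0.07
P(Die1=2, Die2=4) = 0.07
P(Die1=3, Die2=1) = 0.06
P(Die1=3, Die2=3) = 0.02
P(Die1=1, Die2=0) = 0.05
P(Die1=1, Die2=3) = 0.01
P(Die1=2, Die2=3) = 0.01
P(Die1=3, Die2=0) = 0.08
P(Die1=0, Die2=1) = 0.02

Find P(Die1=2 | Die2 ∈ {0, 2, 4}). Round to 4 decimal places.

P(Die2=0) = 0.02 + 0.05 + 0.02 + 0.08 = 0.17.
P(Die2=2) = 0.07 + 0.08 + 0.08 + 0.08 = 0.31.
P(Die2=4) = 0.07 + 0.02 + 0.07 + 0.05 = 0.21.
P(Die2 ∈ {0, 2, 4}) = 0.17 + 0.31 + 0.21 = 0.69; P(Die1=2, Die2 ∈ {0, 2, 4}) = 0.02 + 0.08 + 0.07 = 0.17.
P(Die1=2 | Die2 ∈ {0, 2, 4}) = 0.17/0.69 = 0.2464.

0.2464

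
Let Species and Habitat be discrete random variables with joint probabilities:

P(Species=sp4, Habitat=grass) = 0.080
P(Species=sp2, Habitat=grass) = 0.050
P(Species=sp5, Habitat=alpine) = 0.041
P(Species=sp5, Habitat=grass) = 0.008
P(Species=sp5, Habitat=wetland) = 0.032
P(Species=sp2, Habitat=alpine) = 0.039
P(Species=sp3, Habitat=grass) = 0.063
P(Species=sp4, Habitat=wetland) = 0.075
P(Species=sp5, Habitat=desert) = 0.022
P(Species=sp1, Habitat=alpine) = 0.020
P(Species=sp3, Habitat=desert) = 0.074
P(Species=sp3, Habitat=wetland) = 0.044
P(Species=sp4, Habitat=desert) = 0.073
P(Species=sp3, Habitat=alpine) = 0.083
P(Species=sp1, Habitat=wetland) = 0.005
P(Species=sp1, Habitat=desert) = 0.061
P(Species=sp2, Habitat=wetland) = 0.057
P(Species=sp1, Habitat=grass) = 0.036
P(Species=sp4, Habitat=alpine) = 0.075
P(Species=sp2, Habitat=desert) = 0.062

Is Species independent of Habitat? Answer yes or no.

P(Species=sp1) = 0.122 and P(Habitat=desert) = 0.292, so their product is 0.03562, but P(Species=sp1, Habitat=desert) = 0.061. Since these differ, Species and Habitat are not independent.

no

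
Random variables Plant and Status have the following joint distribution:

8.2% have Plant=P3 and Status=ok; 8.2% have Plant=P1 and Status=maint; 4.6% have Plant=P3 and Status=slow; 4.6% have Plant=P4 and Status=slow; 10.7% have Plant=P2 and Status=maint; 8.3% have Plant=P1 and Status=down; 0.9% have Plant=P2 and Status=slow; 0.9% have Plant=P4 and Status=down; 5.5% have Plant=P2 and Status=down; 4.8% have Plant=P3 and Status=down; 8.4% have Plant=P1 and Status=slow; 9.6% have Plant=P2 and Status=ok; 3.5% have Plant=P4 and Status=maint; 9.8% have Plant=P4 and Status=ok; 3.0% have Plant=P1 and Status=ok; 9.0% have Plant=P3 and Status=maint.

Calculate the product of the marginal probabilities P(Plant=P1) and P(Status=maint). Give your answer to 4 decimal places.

P(Plant=P1) = 0.030 + 0.084 + 0.083 + 0.082 = 0.279.
P(Status=maint) = 0.082 + 0.107 + 0.090 + 0.035 = 0.314.
Product: 0.279 × 0.314 = 0.0876.

0.0876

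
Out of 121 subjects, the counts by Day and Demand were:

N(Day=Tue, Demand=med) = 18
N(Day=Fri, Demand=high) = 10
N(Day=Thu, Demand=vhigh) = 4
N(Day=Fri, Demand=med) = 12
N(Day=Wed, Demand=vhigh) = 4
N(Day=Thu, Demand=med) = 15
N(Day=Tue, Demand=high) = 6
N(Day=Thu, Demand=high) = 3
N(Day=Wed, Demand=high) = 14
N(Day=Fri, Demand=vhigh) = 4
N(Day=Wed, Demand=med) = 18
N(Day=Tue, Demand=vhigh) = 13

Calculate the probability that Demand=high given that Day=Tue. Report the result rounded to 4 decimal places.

Total with Day=Tue: 18 + 6 + 13 = 37.
P(Demand=high | Day=Tue) = 6/37 = 0.1622.

0.1622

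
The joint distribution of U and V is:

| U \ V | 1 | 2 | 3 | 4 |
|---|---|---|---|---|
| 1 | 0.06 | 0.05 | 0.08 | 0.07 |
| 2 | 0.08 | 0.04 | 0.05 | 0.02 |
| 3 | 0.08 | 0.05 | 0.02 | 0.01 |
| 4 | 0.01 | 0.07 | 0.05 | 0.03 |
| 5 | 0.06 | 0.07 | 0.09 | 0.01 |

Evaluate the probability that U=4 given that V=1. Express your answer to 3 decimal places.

0.034

P(V=1) = 0.06 + 0.08 + 0.08 + 0.01 + 0.06 = 0.29.
P(U=4 | V=1) = 0.01/0.29 = 0.034.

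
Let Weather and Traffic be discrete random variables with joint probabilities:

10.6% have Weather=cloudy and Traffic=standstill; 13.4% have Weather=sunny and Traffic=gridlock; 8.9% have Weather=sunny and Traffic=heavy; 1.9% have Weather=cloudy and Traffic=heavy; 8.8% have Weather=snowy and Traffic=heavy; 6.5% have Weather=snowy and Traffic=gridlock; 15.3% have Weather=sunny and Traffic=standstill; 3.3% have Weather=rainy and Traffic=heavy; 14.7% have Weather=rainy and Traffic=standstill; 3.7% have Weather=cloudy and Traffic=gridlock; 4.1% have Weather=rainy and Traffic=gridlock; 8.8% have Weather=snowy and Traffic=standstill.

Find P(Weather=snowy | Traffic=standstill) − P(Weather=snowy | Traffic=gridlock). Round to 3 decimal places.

-0.057

P(Traffic=standstill) = 0.153 + 0.106 + 0.147 + 0.088 = 0.494; P(Weather=snowy | Traffic=standstill) = 0.088/0.494 = 0.1781.
P(Traffic=gridlock) = 0.134 + 0.037 + 0.041 + 0.065 = 0.277; P(Weather=snowy | Traffic=gridlock) = 0.065/0.277 = 0.2347.
Difference = -0.057.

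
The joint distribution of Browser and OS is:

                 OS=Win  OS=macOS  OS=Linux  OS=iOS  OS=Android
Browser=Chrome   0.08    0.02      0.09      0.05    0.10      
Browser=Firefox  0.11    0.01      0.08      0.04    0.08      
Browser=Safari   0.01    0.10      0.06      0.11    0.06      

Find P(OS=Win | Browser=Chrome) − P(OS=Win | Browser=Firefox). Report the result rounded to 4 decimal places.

-0.1085

P(Browser=Chrome) = 0.08 + 0.02 + 0.09 + 0.05 + 0.10 = 0.34; P(OS=Win | Browser=Chrome) = 0.08/0.34 = 0.23529.
P(Browser=Firefox) = 0.11 + 0.01 + 0.08 + 0.04 + 0.08 = 0.32; P(OS=Win | Browser=Firefox) = 0.11/0.32 = 0.34375.
Difference = -0.1085.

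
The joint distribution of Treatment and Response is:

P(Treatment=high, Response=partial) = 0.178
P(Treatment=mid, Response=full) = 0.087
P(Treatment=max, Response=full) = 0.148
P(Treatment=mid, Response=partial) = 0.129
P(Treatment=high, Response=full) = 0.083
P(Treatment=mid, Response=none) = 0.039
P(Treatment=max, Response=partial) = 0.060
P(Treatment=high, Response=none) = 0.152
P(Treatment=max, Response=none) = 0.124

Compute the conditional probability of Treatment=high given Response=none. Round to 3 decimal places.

P(Response=none) = 0.039 + 0.152 + 0.124 = 0.315.
P(Treatment=high | Response=none) = 0.152/0.315 = 0.483.

0.483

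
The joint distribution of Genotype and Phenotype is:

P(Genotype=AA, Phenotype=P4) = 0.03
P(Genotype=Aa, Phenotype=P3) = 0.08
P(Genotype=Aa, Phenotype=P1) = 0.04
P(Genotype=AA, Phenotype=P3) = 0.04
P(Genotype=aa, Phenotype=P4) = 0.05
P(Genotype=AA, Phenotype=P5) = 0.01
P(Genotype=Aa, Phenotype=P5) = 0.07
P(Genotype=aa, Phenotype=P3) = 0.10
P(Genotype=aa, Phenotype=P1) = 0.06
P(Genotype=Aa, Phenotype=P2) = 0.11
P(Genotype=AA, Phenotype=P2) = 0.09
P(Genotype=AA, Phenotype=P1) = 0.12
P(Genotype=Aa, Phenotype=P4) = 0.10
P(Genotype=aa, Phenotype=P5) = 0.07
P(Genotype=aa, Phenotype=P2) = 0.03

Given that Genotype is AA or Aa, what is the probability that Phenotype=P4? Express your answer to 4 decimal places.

0.1884

P(Genotype=AA) = 0.12 + 0.09 + 0.04 + 0.03 + 0.01 = 0.29.
P(Genotype=Aa) = 0.04 + 0.11 + 0.08 + 0.10 + 0.07 = 0.40.
P(Genotype ∈ {AA, Aa}) = 0.29 + 0.40 = 0.69; P(Phenotype=P4, Genotype ∈ {AA, Aa}) = 0.03 + 0.10 = 0.13.
P(Phenotype=P4 | Genotype ∈ {AA, Aa}) = 0.13/0.69 = 0.1884.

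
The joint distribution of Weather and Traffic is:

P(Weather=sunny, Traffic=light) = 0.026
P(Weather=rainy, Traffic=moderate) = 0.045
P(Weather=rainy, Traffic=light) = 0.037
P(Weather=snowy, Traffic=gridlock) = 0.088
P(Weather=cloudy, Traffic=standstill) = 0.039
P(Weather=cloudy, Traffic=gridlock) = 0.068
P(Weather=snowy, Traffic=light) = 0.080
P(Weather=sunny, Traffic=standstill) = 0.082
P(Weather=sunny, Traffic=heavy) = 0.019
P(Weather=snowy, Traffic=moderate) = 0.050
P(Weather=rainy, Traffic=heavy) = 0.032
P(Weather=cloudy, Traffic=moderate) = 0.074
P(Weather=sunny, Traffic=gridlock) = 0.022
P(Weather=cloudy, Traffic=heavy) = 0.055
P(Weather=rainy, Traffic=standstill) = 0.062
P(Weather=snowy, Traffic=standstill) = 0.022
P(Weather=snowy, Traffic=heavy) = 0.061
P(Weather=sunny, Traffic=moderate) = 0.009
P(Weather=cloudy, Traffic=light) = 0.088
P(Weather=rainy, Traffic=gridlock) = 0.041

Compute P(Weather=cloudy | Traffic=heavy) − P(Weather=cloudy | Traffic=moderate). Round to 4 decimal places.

P(Traffic=heavy) = 0.019 + 0.055 + 0.032 + 0.061 = 0.167; P(Weather=cloudy | Traffic=heavy) = 0.055/0.167 = 0.32934.
P(Traffic=moderate) = 0.009 + 0.074 + 0.045 + 0.050 = 0.178; P(Weather=cloudy | Traffic=moderate) = 0.074/0.178 = 0.41573.
Difference = -0.0864.

-0.0864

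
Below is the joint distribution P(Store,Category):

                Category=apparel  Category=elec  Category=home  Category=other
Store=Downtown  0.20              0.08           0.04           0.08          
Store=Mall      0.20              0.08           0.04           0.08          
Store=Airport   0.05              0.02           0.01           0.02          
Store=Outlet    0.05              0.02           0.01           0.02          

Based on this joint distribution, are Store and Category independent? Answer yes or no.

Every cell satisfies P(Store,Category) = P(Store)·P(Category). For instance P(Store=Mall) = 0.40, P(Category=home) = 0.10, and 0.40×0.10 = 0.04 matches the joint entry. So Store and Category are independent.

yes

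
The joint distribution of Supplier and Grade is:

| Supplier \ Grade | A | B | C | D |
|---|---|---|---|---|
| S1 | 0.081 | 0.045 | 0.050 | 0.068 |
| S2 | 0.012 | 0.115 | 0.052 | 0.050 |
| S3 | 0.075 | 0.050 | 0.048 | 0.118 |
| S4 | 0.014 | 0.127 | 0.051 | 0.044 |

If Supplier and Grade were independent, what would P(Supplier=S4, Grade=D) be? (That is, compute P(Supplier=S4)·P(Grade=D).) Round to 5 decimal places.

P(Supplier=S4) = 0.014 + 0.127 + 0.051 + 0.044 = 0.236.
P(Grade=D) = 0.068 + 0.050 + 0.118 + 0.044 = 0.280.
Product: 0.236 × 0.280 = 0.06608.

0.06608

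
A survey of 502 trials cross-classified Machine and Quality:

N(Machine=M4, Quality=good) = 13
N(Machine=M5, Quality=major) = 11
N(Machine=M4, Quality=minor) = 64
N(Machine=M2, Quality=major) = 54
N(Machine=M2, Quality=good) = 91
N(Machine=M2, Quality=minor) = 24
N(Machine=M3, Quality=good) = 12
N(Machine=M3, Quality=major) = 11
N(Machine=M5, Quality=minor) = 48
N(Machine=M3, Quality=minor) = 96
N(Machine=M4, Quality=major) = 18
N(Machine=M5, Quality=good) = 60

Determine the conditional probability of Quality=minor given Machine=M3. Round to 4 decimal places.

0.8067

Total with Machine=M3: 12 + 96 + 11 = 119.
P(Quality=minor | Machine=M3) = 96/119 = 0.8067.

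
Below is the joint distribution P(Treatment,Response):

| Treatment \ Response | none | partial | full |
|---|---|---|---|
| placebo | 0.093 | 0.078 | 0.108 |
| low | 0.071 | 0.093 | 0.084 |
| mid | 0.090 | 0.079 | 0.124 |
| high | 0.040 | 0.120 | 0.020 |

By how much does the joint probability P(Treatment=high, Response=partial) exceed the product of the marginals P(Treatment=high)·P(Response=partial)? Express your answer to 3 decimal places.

P(Treatment=high) = 0.040 + 0.120 + 0.020 = 0.180.
P(Response=partial) = 0.078 + 0.093 + 0.079 + 0.120 = 0.370.
P(Treatment=high, Response=partial) − P(Treatment=high)P(Response=partial) = 0.120 − 0.180×0.370 = 0.053.

0.053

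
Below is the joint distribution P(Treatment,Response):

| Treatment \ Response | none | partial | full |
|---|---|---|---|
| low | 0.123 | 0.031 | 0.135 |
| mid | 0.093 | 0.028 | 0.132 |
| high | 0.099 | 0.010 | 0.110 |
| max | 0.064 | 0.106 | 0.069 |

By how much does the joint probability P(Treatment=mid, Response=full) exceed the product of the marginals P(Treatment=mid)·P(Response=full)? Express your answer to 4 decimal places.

P(Treatment=mid) = 0.093 + 0.028 + 0.132 = 0.253.
P(Response=full) = 0.135 + 0.132 + 0.110 + 0.069 = 0.446.
P(Treatment=mid, Response=full) − P(Treatment=mid)P(Response=full) = 0.132 − 0.253×0.446 = 0.0192.

0.0192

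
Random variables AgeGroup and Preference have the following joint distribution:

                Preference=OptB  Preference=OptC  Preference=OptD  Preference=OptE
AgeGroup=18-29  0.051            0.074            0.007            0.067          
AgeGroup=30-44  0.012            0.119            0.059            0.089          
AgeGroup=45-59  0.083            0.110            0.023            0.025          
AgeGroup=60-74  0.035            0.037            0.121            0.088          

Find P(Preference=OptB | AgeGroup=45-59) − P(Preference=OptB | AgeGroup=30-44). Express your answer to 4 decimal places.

P(AgeGroup=45-59) = 0.083 + 0.110 + 0.023 + 0.025 = 0.241; P(Preference=OptB | AgeGroup=45-59) = 0.083/0.241 = 0.34440.
P(AgeGroup=30-44) = 0.012 + 0.119 + 0.059 + 0.089 = 0.279; P(Preference=OptB | AgeGroup=30-44) = 0.012/0.279 = 0.04301.
Difference = 0.3014.

0.3014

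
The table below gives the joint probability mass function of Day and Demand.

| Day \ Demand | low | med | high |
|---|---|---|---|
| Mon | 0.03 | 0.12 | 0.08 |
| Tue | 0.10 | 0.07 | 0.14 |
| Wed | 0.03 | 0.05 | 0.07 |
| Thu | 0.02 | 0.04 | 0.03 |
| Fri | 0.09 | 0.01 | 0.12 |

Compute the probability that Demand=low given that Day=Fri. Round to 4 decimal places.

P(Day=Fri) = 0.09 + 0.01 + 0.12 = 0.22.
P(Demand=low | Day=Fri) = 0.09/0.22 = 0.4091.

0.4091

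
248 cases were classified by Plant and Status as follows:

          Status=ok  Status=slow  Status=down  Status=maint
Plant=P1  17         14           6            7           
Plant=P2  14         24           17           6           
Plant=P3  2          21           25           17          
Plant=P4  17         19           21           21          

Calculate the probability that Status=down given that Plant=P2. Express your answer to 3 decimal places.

0.279

Total with Plant=P2: 14 + 24 + 17 + 6 = 61.
P(Status=down | Plant=P2) = 17/61 = 0.279.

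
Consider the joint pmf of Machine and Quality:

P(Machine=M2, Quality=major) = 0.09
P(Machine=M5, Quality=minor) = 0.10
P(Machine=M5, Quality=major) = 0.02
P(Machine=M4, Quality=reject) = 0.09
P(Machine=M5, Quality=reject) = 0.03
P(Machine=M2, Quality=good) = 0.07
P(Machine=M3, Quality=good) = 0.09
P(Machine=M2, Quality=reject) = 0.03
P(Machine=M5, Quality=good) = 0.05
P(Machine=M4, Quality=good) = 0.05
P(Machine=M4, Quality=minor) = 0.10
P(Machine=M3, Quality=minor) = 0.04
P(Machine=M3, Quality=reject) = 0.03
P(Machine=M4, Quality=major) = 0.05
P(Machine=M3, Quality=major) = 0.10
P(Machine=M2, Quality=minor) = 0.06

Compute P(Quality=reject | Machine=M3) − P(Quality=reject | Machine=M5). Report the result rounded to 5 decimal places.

-0.03462

P(Machine=M3) = 0.09 + 0.04 + 0.10 + 0.03 = 0.26; P(Quality=reject | Machine=M3) = 0.03/0.26 = 0.115385.
P(Machine=M5) = 0.05 + 0.10 + 0.02 + 0.03 = 0.20; P(Quality=reject | Machine=M5) = 0.03/0.20 = 0.150000.
Difference = -0.03462.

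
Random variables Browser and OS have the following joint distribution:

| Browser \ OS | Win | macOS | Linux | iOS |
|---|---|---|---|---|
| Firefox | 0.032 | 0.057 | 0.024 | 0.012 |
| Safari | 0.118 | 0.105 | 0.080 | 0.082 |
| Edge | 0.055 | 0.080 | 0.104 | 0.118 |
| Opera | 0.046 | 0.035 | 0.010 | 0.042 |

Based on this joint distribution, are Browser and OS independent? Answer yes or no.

P(Browser=Edge) = 0.357 and P(OS=Win) = 0.251, so their product is 0.08961, but P(Browser=Edge, OS=Win) = 0.055. Since these differ, Browser and OS are not independent.

no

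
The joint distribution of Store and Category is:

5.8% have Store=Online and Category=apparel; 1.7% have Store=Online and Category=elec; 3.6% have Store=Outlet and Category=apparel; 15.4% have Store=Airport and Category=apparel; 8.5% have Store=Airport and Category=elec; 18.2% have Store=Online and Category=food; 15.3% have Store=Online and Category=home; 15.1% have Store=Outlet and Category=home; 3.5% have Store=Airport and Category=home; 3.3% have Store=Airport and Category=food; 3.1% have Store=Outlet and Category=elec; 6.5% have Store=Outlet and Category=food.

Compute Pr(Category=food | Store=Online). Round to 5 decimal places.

0.44390

P(Store=Online) = 0.182 + 0.058 + 0.017 + 0.153 = 0.410.
P(Category=food | Store=Online) = 0.182/0.410 = 0.44390.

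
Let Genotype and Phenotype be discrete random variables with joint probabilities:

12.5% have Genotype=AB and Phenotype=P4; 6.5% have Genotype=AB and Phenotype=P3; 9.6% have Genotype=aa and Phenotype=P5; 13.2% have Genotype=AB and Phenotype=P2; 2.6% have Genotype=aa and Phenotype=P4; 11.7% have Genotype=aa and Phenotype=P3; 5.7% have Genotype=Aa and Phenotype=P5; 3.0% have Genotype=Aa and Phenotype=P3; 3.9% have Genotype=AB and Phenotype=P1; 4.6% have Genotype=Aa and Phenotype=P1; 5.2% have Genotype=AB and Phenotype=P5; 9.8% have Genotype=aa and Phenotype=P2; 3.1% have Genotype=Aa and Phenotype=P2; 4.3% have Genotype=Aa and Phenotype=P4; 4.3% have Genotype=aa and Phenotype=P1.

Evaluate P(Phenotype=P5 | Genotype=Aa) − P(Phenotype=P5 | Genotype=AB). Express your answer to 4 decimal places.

P(Genotype=Aa) = 0.046 + 0.031 + 0.030 + 0.043 + 0.057 = 0.207; P(Phenotype=P5 | Genotype=Aa) = 0.057/0.207 = 0.27536.
P(Genotype=AB) = 0.039 + 0.132 + 0.065 + 0.125 + 0.052 = 0.413; P(Phenotype=P5 | Genotype=AB) = 0.052/0.413 = 0.12591.
Difference = 0.1495.

0.1495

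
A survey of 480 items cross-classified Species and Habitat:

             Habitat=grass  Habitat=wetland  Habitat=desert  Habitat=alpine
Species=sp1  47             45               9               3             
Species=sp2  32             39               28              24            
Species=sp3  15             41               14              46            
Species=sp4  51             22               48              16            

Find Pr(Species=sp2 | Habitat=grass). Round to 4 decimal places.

Total with Habitat=grass: 47 + 32 + 15 + 51 = 145.
P(Species=sp2 | Habitat=grass) = 32/145 = 0.2207.

0.2207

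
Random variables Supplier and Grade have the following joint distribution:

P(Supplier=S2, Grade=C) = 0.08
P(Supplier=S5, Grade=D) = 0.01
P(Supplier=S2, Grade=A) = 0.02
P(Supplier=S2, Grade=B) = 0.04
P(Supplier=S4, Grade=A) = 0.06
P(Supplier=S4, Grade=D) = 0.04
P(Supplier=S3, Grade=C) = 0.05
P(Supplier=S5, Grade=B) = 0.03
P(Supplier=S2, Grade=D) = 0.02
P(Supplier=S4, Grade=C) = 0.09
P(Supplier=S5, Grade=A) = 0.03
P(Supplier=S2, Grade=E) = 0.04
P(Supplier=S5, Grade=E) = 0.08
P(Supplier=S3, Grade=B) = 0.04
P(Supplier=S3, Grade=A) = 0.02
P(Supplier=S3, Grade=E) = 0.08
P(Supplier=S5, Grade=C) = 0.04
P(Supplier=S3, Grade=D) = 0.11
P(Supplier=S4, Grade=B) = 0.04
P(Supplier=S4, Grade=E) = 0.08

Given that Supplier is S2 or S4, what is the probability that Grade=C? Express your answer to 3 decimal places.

P(Supplier=S2) = 0.02 + 0.04 + 0.08 + 0.02 + 0.04 = 0.20.
P(Supplier=S4) = 0.06 + 0.04 + 0.09 + 0.04 + 0.08 = 0.31.
P(Supplier ∈ {S2, S4}) = 0.20 + 0.31 = 0.51; P(Grade=C, Supplier ∈ {S2, S4}) = 0.08 + 0.09 = 0.17.
P(Grade=C | Supplier ∈ {S2, S4}) = 0.17/0.51 = 0.333.

0.333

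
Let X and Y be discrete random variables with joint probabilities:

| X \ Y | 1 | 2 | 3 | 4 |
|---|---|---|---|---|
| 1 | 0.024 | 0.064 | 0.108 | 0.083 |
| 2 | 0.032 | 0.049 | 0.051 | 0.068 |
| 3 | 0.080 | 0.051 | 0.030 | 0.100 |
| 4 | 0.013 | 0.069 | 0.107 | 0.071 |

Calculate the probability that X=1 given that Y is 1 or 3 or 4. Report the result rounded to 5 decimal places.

0.28031

P(Y=1) = 0.024 + 0.032 + 0.080 + 0.013 = 0.149.
P(Y=3) = 0.108 + 0.051 + 0.030 + 0.107 = 0.296.
P(Y=4) = 0.083 + 0.068 + 0.100 + 0.071 = 0.322.
P(Y ∈ {1, 3, 4}) = 0.149 + 0.296 + 0.322 = 0.767; P(X=1, Y ∈ {1, 3, 4}) = 0.024 + 0.108 + 0.083 = 0.215.
P(X=1 | Y ∈ {1, 3, 4}) = 0.215/0.767 = 0.28031.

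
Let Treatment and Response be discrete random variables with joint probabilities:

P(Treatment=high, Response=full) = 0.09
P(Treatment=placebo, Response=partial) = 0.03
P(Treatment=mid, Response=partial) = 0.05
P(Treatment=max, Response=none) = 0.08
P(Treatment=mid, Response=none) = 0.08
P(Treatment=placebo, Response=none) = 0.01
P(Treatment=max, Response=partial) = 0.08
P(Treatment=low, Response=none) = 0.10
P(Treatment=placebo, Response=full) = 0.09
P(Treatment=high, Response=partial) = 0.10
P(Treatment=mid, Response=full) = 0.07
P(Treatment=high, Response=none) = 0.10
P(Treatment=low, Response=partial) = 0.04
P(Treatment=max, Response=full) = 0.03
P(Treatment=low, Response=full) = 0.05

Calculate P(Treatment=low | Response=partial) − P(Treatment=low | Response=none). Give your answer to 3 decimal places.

-0.137

P(Response=partial) = 0.03 + 0.04 + 0.05 + 0.10 + 0.08 = 0.30; P(Treatment=low | Response=partial) = 0.04/0.30 = 0.1333.
P(Response=none) = 0.01 + 0.10 + 0.08 + 0.10 + 0.08 = 0.37; P(Treatment=low | Response=none) = 0.10/0.37 = 0.2703.
Difference = -0.137.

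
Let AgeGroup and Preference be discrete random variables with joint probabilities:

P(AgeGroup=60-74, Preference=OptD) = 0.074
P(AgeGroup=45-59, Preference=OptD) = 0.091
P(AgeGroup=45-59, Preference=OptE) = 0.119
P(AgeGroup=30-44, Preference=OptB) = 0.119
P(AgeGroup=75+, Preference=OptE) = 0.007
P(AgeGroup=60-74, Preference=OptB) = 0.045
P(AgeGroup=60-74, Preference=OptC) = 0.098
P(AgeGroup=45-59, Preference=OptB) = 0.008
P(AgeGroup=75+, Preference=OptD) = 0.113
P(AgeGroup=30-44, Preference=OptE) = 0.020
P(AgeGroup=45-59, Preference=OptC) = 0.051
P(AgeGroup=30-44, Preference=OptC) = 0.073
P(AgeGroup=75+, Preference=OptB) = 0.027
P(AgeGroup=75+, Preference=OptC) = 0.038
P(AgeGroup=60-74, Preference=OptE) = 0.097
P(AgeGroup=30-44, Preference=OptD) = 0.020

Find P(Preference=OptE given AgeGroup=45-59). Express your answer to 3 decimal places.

P(AgeGroup=45-59) = 0.008 + 0.051 + 0.091 + 0.119 = 0.269.
P(Preference=OptE | AgeGroup=45-59) = 0.119/0.269 = 0.442.

0.442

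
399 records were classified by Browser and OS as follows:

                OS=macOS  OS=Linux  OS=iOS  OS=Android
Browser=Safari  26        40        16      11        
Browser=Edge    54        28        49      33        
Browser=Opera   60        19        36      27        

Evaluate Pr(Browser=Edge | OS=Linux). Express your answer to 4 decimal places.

0.3218

Total with OS=Linux: 40 + 28 + 19 = 87.
P(Browser=Edge | OS=Linux) = 28/87 = 0.3218.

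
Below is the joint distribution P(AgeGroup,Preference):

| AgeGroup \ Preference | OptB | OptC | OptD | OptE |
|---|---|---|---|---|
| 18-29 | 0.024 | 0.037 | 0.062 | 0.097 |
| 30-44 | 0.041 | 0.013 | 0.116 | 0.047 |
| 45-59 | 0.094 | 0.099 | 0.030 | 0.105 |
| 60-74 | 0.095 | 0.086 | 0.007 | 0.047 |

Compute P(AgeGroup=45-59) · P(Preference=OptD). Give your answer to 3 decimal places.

0.071

P(AgeGroup=45-59) = 0.094 + 0.099 + 0.030 + 0.105 = 0.328.
P(Preference=OptD) = 0.062 + 0.116 + 0.030 + 0.007 = 0.215.
Product: 0.328 × 0.215 = 0.071.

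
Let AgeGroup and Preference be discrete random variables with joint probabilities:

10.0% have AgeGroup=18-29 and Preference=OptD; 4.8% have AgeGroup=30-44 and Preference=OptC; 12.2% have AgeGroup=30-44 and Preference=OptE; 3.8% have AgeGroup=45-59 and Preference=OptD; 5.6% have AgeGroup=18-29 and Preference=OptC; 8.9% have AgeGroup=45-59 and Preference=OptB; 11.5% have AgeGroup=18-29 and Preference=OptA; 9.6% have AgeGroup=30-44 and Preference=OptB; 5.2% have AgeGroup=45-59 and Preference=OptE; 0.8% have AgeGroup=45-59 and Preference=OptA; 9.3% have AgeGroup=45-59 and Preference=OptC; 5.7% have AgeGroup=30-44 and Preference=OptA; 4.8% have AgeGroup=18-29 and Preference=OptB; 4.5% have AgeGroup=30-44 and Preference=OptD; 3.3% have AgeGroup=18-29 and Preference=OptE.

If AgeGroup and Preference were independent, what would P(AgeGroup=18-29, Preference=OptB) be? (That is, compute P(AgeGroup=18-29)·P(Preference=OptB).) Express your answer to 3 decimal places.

P(AgeGroup=18-29) = 0.115 + 0.048 + 0.056 + 0.100 + 0.033 = 0.352.
P(Preference=OptB) = 0.048 + 0.096 + 0.089 = 0.233.
Product: 0.352 × 0.233 = 0.082.

0.082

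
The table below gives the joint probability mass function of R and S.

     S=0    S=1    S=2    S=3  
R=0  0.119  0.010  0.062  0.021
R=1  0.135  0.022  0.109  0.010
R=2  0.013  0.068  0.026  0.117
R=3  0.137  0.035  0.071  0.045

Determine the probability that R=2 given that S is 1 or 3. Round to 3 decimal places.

P(S=1) = 0.010 + 0.022 + 0.068 + 0.035 = 0.135.
P(S=3) = 0.021 + 0.010 + 0.117 + 0.045 = 0.193.
P(S ∈ {1, 3}) = 0.135 + 0.193 = 0.328; P(R=2, S ∈ {1, 3}) = 0.068 + 0.117 = 0.185.
P(R=2 | S ∈ {1, 3}) = 0.185/0.328 = 0.564.

0.564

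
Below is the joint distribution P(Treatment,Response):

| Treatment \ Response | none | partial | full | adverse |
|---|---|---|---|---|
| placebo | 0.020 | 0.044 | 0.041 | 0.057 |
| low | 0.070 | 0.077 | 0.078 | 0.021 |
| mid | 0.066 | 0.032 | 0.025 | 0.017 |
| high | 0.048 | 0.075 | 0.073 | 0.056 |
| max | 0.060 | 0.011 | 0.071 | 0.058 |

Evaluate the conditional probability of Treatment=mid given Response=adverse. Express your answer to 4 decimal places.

0.0813

P(Response=adverse) = 0.057 + 0.021 + 0.017 + 0.056 + 0.058 = 0.209.
P(Treatment=mid | Response=adverse) = 0.017/0.209 = 0.0813.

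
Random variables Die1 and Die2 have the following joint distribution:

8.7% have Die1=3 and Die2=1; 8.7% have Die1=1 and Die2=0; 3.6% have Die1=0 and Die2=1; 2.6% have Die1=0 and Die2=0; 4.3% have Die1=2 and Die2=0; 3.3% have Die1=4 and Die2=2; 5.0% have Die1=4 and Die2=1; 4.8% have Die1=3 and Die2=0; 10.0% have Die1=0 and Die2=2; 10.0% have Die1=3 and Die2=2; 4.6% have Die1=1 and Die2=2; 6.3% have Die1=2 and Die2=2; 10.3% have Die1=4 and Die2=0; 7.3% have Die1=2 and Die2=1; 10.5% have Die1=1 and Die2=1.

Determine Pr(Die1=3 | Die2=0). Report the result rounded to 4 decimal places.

0.1564

P(Die2=0) = 0.026 + 0.087 + 0.043 + 0.048 + 0.103 = 0.307.
P(Die1=3 | Die2=0) = 0.048/0.307 = 0.1564.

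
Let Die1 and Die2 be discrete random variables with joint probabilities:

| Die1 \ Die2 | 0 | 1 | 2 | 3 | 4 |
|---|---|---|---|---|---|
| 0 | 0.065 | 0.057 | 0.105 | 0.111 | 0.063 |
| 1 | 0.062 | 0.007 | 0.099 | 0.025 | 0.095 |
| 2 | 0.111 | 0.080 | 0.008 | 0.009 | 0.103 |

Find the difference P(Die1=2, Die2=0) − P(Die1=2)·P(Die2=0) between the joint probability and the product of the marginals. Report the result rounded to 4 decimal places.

0.0370

P(Die1=2) = 0.111 + 0.080 + 0.008 + 0.009 + 0.103 = 0.311.
P(Die2=0) = 0.065 + 0.062 + 0.111 = 0.238.
P(Die1=2, Die2=0) − P(Die1=2)P(Die2=0) = 0.111 − 0.311×0.238 = 0.0370.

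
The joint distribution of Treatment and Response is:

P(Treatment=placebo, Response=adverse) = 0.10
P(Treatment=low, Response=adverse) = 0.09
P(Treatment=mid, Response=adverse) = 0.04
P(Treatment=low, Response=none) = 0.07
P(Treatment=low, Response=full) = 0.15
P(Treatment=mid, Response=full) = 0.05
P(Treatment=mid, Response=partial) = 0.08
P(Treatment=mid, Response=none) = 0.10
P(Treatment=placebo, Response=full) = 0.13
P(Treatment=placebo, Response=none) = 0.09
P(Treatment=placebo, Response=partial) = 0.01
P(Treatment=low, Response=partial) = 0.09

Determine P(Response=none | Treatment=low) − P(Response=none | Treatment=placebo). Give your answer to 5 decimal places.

-0.09773

P(Treatment=low) = 0.07 + 0.09 + 0.15 + 0.09 = 0.40; P(Response=none | Treatment=low) = 0.07/0.40 = 0.175000.
P(Treatment=placebo) = 0.09 + 0.01 + 0.13 + 0.10 = 0.33; P(Response=none | Treatment=placebo) = 0.09/0.33 = 0.272727.
Difference = -0.09773.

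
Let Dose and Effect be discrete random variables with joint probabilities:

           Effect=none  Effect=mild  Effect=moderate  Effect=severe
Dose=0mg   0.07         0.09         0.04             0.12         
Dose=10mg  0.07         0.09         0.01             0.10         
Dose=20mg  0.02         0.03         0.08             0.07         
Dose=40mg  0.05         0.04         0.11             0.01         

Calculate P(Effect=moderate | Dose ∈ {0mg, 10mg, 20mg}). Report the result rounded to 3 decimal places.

0.165

P(Dose=0mg) = 0.07 + 0.09 + 0.04 + 0.12 = 0.32.
P(Dose=10mg) = 0.07 + 0.09 + 0.01 + 0.10 = 0.27.
P(Dose=20mg) = 0.02 + 0.03 + 0.08 + 0.07 = 0.20.
P(Dose ∈ {0mg, 10mg, 20mg}) = 0.32 + 0.27 + 0.20 = 0.79; P(Effect=moderate, Dose ∈ {0mg, 10mg, 20mg}) = 0.04 + 0.01 + 0.08 = 0.13.
P(Effect=moderate | Dose ∈ {0mg, 10mg, 20mg}) = 0.13/0.79 = 0.165.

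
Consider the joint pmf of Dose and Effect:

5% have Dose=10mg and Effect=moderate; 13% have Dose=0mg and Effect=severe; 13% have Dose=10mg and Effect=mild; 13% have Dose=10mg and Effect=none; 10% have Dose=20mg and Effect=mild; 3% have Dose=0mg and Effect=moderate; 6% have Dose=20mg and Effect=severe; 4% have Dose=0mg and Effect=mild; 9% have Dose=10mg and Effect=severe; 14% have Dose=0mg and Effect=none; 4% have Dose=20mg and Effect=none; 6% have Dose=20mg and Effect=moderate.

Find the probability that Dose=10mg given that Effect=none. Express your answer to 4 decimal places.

0.4194

P(Effect=none) = 0.14 + 0.13 + 0.04 = 0.31.
P(Dose=10mg | Effect=none) = 0.13/0.31 = 0.4194.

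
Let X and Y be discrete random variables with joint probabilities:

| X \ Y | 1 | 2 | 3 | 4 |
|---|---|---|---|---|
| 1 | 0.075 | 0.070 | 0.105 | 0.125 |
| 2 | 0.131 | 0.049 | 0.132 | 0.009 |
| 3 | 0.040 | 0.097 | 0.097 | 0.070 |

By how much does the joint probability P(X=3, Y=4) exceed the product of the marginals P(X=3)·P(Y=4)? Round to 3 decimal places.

0.008

P(X=3) = 0.040 + 0.097 + 0.097 + 0.070 = 0.304.
P(Y=4) = 0.125 + 0.009 + 0.070 = 0.204.
P(X=3, Y=4) − P(X=3)P(Y=4) = 0.070 − 0.304×0.204 = 0.008.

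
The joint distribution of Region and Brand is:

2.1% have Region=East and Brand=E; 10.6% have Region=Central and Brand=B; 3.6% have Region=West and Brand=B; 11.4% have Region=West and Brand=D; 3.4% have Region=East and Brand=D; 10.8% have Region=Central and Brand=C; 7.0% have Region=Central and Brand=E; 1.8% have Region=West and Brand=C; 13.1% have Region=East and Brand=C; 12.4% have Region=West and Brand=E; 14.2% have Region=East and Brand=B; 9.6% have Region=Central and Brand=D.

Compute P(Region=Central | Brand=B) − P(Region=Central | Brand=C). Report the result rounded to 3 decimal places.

P(Brand=B) = 0.142 + 0.036 + 0.106 = 0.284; P(Region=Central | Brand=B) = 0.106/0.284 = 0.3732.
P(Brand=C) = 0.131 + 0.018 + 0.108 = 0.257; P(Region=Central | Brand=C) = 0.108/0.257 = 0.4202.
Difference = -0.047.

-0.047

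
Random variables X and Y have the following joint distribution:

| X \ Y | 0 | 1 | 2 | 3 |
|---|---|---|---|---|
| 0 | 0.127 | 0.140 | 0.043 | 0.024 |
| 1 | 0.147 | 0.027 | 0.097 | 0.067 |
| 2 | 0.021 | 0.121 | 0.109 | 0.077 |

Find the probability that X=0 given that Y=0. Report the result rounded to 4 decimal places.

P(Y=0) = 0.127 + 0.147 + 0.021 = 0.295.
P(X=0 | Y=0) = 0.127/0.295 = 0.4305.

0.4305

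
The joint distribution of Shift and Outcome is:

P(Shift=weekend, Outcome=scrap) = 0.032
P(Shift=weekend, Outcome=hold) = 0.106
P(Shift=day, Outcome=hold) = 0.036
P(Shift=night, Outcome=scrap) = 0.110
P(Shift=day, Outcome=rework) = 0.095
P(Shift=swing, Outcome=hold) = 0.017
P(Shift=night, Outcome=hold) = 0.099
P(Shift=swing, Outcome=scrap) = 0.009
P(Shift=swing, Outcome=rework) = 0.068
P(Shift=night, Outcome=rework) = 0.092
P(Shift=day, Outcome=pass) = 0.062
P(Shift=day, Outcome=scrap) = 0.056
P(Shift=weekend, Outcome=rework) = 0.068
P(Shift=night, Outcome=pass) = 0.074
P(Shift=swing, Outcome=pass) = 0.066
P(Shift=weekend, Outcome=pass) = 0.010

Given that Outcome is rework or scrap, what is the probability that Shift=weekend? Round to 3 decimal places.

P(Outcome=rework) = 0.095 + 0.068 + 0.092 + 0.068 = 0.323.
P(Outcome=scrap) = 0.056 + 0.009 + 0.110 + 0.032 = 0.207.
P(Outcome ∈ {rework, scrap}) = 0.323 + 0.207 = 0.530; P(Shift=weekend, Outcome ∈ {rework, scrap}) = 0.068 + 0.032 = 0.100.
P(Shift=weekend | Outcome ∈ {rework, scrap}) = 0.100/0.530 = 0.189.

0.189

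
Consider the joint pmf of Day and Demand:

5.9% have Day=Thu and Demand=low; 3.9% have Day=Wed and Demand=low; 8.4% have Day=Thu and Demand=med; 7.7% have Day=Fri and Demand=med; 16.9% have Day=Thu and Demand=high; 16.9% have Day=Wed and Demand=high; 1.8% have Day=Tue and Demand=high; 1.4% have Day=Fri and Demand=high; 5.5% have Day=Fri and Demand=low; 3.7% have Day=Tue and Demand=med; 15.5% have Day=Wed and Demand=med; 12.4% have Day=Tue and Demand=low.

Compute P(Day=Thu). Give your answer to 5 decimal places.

P(Day=Thu) = 0.059 + 0.084 + 0.169 = 0.312.

0.31200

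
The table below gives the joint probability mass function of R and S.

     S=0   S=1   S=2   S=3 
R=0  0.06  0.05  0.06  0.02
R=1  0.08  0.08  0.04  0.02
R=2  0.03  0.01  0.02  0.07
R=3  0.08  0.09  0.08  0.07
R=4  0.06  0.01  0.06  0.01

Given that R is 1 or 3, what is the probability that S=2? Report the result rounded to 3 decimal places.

P(R=1) = 0.08 + 0.08 + 0.04 + 0.02 = 0.22.
P(R=3) = 0.08 + 0.09 + 0.08 + 0.07 = 0.32.
P(R ∈ {1, 3}) = 0.22 + 0.32 = 0.54; P(S=2, R ∈ {1, 3}) = 0.04 + 0.08 = 0.12.
P(S=2 | R ∈ {1, 3}) = 0.12/0.54 = 0.222.

0.222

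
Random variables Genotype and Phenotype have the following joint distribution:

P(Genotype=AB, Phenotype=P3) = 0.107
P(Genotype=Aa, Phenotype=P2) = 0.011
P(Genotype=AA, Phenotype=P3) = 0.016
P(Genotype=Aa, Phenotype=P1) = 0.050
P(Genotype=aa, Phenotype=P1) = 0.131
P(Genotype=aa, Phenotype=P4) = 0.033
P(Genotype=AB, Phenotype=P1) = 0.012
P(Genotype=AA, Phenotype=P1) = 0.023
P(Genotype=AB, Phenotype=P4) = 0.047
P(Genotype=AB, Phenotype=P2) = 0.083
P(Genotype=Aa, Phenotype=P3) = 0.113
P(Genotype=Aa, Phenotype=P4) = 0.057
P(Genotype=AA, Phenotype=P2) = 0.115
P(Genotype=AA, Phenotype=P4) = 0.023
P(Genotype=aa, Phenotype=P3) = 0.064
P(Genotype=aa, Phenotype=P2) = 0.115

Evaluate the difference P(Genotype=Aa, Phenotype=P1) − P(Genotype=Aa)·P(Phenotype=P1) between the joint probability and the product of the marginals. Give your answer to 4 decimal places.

P(Genotype=Aa) = 0.050 + 0.011 + 0.113 + 0.057 = 0.231.
P(Phenotype=P1) = 0.023 + 0.050 + 0.131 + 0.012 = 0.216.
P(Genotype=Aa, Phenotype=P1) − P(Genotype=Aa)P(Phenotype=P1) = 0.050 − 0.231×0.216 = 0.0001.

0.0001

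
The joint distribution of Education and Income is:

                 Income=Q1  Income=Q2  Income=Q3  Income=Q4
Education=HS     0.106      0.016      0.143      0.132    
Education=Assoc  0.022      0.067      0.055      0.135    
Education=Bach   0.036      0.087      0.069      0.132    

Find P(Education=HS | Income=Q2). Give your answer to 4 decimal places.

P(Income=Q2) = 0.016 + 0.067 + 0.087 = 0.170.
P(Education=HS | Income=Q2) = 0.016/0.170 = 0.0941.

0.0941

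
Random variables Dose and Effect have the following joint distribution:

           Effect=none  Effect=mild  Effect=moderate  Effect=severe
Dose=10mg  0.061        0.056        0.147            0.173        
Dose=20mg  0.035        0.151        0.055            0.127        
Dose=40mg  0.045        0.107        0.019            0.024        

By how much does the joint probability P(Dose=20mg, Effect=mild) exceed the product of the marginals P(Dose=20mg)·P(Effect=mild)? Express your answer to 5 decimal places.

0.03545

P(Dose=20mg) = 0.035 + 0.151 + 0.055 + 0.127 = 0.368.
P(Effect=mild) = 0.056 + 0.151 + 0.107 = 0.314.
P(Dose=20mg, Effect=mild) − P(Dose=20mg)P(Effect=mild) = 0.151 − 0.368×0.314 = 0.03545.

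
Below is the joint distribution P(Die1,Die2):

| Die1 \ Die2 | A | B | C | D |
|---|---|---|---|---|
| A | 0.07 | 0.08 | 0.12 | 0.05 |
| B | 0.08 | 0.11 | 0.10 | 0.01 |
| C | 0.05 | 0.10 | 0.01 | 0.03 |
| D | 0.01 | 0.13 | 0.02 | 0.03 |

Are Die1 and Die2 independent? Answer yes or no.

no

P(Die1=A) = 0.32 and P(Die2=B) = 0.42, so their product is 0.1344, but P(Die1=A, Die2=B) = 0.08. Since these differ, Die1 and Die2 are not independent.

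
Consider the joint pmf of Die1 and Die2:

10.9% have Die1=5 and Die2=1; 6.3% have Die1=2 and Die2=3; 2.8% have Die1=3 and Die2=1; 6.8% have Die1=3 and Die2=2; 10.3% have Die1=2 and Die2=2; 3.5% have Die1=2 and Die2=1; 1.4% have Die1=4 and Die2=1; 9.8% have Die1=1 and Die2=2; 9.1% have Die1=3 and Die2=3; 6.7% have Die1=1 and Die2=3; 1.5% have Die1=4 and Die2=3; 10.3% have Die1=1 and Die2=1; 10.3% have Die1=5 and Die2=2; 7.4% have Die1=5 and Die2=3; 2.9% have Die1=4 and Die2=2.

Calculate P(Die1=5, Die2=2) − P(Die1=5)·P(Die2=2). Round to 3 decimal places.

P(Die1=5) = 0.109 + 0.103 + 0.074 = 0.286.
P(Die2=2) = 0.098 + 0.103 + 0.068 + 0.029 + 0.103 = 0.401.
P(Die1=5, Die2=2) − P(Die1=5)P(Die2=2) = 0.103 − 0.286×0.401 = -0.012.

-0.012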